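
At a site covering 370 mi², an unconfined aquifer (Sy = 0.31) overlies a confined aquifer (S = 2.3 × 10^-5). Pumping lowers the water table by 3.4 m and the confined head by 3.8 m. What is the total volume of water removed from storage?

A = 370 mi² = 9.583 × 10^8 m²
Unconfined: ΔV_u = Sy × A × Δh_u = 0.31 × 9.583 × 10^8 × 3.4 = 1.01 × 10^9 m³
Confined: ΔV_c = S × A × Δh_c = 2.3 × 10^-5 × 9.583 × 10^8 × 3.8 = 83760 m³
Total ΔV = 1.01 × 10^9 + 83760 = 1.01 × 10^9 m³

ΔV ≈ 1.01 × 10^9 m³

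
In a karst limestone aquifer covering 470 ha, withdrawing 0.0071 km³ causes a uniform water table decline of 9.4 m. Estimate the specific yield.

Sy ≈ 0.16

A = 470 ha = 4.7 × 10^6 m²
ΔV = 0.0071 km³ = 7.1 × 10^6 m³
Sy = ΔV / (A × Δh) = 7.1 × 10^6 m³ / (4.7 × 10^6 m² × 9.4 m) = 0.1607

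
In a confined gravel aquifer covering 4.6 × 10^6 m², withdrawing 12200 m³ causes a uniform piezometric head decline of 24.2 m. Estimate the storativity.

S ≈ 1.1 × 10^-4

S = ΔV / (A × Δh) = 12200 m³ / (4.6 × 10^6 m² × 24.2 m) = 1.096 × 10^-4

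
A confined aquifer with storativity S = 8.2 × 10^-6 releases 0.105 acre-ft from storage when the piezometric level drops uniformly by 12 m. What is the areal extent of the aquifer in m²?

ΔV = 0.105 acre-ft = 129.5 m³
A = ΔV / (S × Δh) = 129.5 / (8.2 × 10^-6 × 12) = 1.316 × 10^6 m²

A ≈ 1.32 × 10^6 m²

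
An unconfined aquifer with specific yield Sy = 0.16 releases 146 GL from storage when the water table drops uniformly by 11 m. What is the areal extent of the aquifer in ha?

A ≈ 8300 ha

ΔV = 146 GL = 1.46 × 10^8 m³
A = ΔV / (Sy × Δh) = 1.46 × 10^8 / (0.16 × 11) = 8.295 × 10^7 m²
A = 8.295 × 10^7 m² = 8295 ha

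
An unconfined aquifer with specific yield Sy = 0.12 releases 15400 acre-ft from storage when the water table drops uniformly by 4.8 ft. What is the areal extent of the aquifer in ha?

A ≈ 10800 ha

Δh = 4.8 ft = 1.463 m
ΔV = 15400 acre-ft = 1.9 × 10^7 m³
A = ΔV / (Sy × Δh) = 1.9 × 10^7 / (0.12 × 1.463) = 1.082 × 10^8 m²
A = 1.082 × 10^8 m² = 10820 ha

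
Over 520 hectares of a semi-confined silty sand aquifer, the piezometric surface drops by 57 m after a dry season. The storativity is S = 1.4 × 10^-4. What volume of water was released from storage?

ΔV ≈ 41500 m³

A = 520 hectares = 5.2 × 10^6 m²
ΔV = S × A × Δh = 1.4 × 10^-4 × 5.2 × 10^6 m² × 57 m = 41500 m³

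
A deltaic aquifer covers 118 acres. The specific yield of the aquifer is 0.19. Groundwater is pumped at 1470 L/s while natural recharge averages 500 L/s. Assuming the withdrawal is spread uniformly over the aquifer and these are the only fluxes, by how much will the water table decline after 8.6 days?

Δh ≈ 7.94 m

A = 118 acres = 4.775 × 10^5 m²
Net abstraction = 1470 − 500 = 970 L/s
Q_net = 970 L/s = 83810 m³/d
ΔV = Q × t = 83810 m³/d × 8.6 d = 7.207 × 10^5 m³
Δh = ΔV / (Sy × A) = 7.207 × 10^5 / (0.19 × 4.775 × 10^5) = 7.944 m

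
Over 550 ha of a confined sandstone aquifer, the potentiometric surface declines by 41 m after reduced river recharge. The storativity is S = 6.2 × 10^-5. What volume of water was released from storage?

A = 550 ha = 5.5 × 10^6 m²
ΔV = S × A × Δh = 6.2 × 10^-5 × 5.5 × 10^6 m² × 41 m = 13980 m³

ΔV ≈ 14000 m³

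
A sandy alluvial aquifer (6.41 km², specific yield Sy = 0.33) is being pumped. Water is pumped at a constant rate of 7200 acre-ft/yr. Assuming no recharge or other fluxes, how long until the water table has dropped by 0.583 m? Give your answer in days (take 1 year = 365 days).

A = 6.41 km² = 6.41 × 10^6 m²
ΔV = Sy × A × Δh = 0.33 × 6.41 × 10^6 × 0.583 = 1.233 × 10^6 m³
Q = 7200 acre-ft/yr = 24330 m³/d
t = ΔV / Q = 1.233 × 10^6 m³ / 24330 m³/d = 50.68 d

t ≈ 50.7 days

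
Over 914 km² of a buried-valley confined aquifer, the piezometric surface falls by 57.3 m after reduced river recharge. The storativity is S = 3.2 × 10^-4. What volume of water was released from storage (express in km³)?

A = 914 km² = 9.14 × 10^8 m²
ΔV = S × A × Δh = 3.2 × 10^-4 × 9.14 × 10^8 m² × 57.3 m = 1.676 × 10^7 m³
ΔV = 1.676 × 10^7 m³ = 0.01676 km³

ΔV ≈ 0.0168 km³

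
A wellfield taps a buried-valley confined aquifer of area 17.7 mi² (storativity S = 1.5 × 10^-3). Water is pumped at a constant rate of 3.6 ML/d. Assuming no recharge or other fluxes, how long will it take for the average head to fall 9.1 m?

t ≈ 174 days

A = 17.7 mi² = 4.584 × 10^7 m²
ΔV = S × A × Δh = 0.0015 × 4.584 × 10^7 × 9.1 = 6.258 × 10^5 m³
Q = 3.6 ML/d = 3600 m³/d
t = ΔV / Q = 6.258 × 10^5 m³ / 3600 m³/d = 173.8 d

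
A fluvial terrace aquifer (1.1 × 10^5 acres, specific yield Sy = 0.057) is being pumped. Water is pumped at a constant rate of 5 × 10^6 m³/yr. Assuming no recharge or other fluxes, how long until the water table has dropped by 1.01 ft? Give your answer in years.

t ≈ 1.56 years

A = 1.1 × 10^5 acres = 4.452 × 10^8 m²
Δh = 1.01 ft = 0.3078 m
ΔV = Sy × A × Δh = 0.057 × 4.452 × 10^8 × 0.3078 = 7.811 × 10^6 m³
Q = 5 × 10^6 m³/yr = 13700 m³/d
t = ΔV / Q = 7.811 × 10^6 m³ / 13700 m³/d = 570.2 d
t = 570.2 d ≈ 1.562 years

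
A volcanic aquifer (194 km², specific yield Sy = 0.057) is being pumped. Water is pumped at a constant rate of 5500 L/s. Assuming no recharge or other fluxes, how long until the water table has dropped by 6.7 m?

A = 194 km² = 1.94 × 10^8 m²
ΔV = Sy × A × Δh = 0.057 × 1.94 × 10^8 × 6.7 = 7.409 × 10^7 m³
Q = 5500 L/s = 4.752 × 10^5 m³/d
t = ΔV / Q = 7.409 × 10^7 m³ / 4.752 × 10^5 m³/d = 155.9 d

t ≈ 156 days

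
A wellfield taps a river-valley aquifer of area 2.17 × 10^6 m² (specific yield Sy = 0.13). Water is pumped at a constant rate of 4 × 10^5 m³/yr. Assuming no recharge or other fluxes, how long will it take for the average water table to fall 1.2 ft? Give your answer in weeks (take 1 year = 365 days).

t ≈ 13.5 weeks

Δh = 1.2 ft = 0.3658 m
ΔV = Sy × A × Δh = 0.13 × 2.17 × 10^6 × 0.3658 = 1.032 × 10^5 m³
Q = 4 × 10^5 m³/yr = 1096 m³/d
t = ΔV / Q = 1.032 × 10^5 m³ / 1096 m³/d = 94.15 d
t = 94.15 d ≈ 13.45 weeks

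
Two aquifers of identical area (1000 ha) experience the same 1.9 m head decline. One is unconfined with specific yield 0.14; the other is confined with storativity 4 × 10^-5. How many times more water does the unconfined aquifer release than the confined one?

ΔV_u / ΔV_c ≈ 3500

A = 1000 ha = 1 × 10^7 m²
Unconfined: ΔV_u = Sy × A × Δh = 0.14 × 1 × 10^7 × 1.9 = 2.66 × 10^6 m³
Confined: ΔV_c = S × A × Δh = 4 × 10^-5 × 1 × 10^7 × 1.9 = 760 m³
Ratio = ΔV_u / ΔV_c = Sy / S = 0.14 / 4 × 10^-5 = 3500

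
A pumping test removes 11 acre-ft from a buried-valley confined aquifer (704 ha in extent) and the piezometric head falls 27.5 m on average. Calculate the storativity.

A = 704 ha = 7.04 × 10^6 m²
ΔV = 11 acre-ft = 13570 m³
S = ΔV / (A × Δh) = 13570 m³ / (7.04 × 10^6 m² × 27.5 m) = 7.008 × 10^-5

S ≈ 7 × 10^-5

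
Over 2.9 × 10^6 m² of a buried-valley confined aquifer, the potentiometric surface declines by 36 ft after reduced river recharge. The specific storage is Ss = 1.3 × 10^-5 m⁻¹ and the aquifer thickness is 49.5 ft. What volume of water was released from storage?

ΔV ≈ 6240 m³

b = 49.5 ft = 15.09 m
S = Ss × b = 1.3 × 10^-5 m⁻¹ × 15.09 m = 1.961 × 10^-4
Δh = 36 ft = 10.97 m
ΔV = S × A × Δh = 1.961 × 10^-4 × 2.9 × 10^6 m² × 10.97 m = 6241 m³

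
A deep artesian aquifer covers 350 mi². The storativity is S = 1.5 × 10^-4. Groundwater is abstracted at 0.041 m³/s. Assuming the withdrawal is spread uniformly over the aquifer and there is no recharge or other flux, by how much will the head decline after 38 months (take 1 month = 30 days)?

A = 350 mi² = 9.065 × 10^8 m²
Q = 0.041 m³/s = 3542 m³/d
t = 38 months = 1140 d
ΔV = Q × t = 3542 m³/d × 1140 d = 4.038 × 10^6 m³
Δh = ΔV / (S × A) = 4.038 × 10^6 / (1.5 × 10^-4 × 9.065 × 10^8) = 29.7 m

Δh ≈ 29.7 m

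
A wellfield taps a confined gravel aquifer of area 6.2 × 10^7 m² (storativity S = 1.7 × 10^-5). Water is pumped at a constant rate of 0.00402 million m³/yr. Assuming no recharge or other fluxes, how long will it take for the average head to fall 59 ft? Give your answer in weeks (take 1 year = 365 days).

Δh = 59 ft = 17.98 m
ΔV = S × A × Δh = 1.7 × 10^-5 × 6.2 × 10^7 × 17.98 = 18950 m³
Q = 0.00402 million m³/yr = 11.01 m³/d
t = ΔV / Q = 18950 m³ / 11.01 m³/d = 1721 d
t = 1721 d ≈ 245.9 weeks

t ≈ 246 weeks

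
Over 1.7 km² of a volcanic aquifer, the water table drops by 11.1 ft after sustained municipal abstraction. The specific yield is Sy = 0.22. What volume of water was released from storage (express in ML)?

A = 1.7 km² = 1.7 × 10^6 m²
Δh = 11.1 ft = 3.383 m
ΔV = Sy × A × Δh = 0.22 × 1.7 × 10^6 m² × 3.383 m = 1.265 × 10^6 m³
ΔV = 1.265 × 10^6 m³ = 1265 ML

ΔV ≈ 1270 ML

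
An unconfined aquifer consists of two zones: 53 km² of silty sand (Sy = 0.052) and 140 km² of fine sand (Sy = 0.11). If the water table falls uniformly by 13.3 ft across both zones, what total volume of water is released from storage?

ΔV ≈ 7.36 × 10^7 m³

A₁ = 53 km² = 5.3 × 10^7 m²; A₂ = 140 km² = 1.4 × 10^8 m²
Δh = 13.3 ft = 4.054 m
ΔV₁ = 0.052 × 5.3 × 10^7 × 4.054 = 1.117 × 10^7 m³
ΔV₂ = 0.11 × 1.4 × 10^8 × 4.054 = 6.243 × 10^7 m³
ΔV = ΔV₁ + ΔV₂ = 7.36 × 10^7 m³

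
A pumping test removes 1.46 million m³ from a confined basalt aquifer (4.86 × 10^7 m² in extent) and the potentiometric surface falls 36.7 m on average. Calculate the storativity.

ΔV = 1.46 million m³ = 1.46 × 10^6 m³
S = ΔV / (A × Δh) = 1.46 × 10^6 m³ / (4.86 × 10^7 m² × 36.7 m) = 8.186 × 10^-4

S ≈ 8.2 × 10^-4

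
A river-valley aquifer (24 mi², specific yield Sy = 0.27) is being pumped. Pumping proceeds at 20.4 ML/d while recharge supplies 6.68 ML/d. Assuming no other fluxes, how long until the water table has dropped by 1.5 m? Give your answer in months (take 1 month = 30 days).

t ≈ 61.2 months

A = 24 mi² = 6.216 × 10^7 m²
ΔV = Sy × A × Δh = 0.27 × 6.216 × 10^7 × 1.5 = 2.517 × 10^7 m³
Net withdrawal = 20.4 − 6.68 = 13.72 ML/d = 13720 m³/d
t = ΔV / Q = 2.517 × 10^7 m³ / 13720 m³/d = 1835 d
t = 1835 d ≈ 61.16 months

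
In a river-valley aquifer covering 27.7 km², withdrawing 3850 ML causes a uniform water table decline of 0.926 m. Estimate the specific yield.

A = 27.7 km² = 2.77 × 10^7 m²
ΔV = 3850 ML = 3.85 × 10^6 m³
Sy = ΔV / (A × Δh) = 3.85 × 10^6 m³ / (2.77 × 10^7 m² × 0.926 m) = 0.1501

Sy ≈ 0.15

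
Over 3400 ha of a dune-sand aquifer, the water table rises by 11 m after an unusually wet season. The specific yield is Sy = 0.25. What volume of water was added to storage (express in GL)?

A = 3400 ha = 3.4 × 10^7 m²
ΔV = Sy × A × Δh = 0.25 × 3.4 × 10^7 m² × 11 m = 9.35 × 10^7 m³
ΔV = 9.35 × 10^7 m³ = 93.5 GL

ΔV ≈ 93.5 GL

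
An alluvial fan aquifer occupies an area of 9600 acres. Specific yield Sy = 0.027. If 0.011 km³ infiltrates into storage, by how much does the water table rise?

Δh ≈ 10.5 m

A = 9600 acres = 3.885 × 10^7 m²
ΔV = 0.011 km³ = 1.1 × 10^7 m³
Δh = ΔV / (Sy × A) = 1.1 × 10^7 m³ / (0.027 × 3.885 × 10^7 m²) = 10.49 m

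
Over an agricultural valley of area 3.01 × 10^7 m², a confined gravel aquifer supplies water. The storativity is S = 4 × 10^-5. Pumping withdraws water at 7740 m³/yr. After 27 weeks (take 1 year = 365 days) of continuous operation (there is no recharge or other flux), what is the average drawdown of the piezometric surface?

Δh ≈ 3.33 m

Q = 7740 m³/yr = 21.21 m³/d
t = 27 weeks = 189 d
ΔV = Q × t = 21.21 m³/d × 189 d = 4008 m³
Δh = ΔV / (S × A) = 4008 / (4 × 10^-5 × 3.01 × 10^7) = 3.329 m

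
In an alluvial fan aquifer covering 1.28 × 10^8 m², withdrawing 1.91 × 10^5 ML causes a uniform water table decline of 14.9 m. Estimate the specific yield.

ΔV = 1.91 × 10^5 ML = 1.91 × 10^8 m³
Sy = ΔV / (A × Δh) = 1.91 × 10^8 m³ / (1.28 × 10^8 m² × 14.9 m) = 0.1001

Sy ≈ 0.1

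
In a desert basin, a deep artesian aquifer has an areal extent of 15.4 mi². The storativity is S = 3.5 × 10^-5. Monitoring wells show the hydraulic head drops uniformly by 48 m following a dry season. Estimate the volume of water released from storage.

ΔV ≈ 67000 m³

A = 15.4 mi² = 3.989 × 10^7 m²
ΔV = S × A × Δh = 3.5 × 10^-5 × 3.989 × 10^7 m² × 48 m = 67010 m³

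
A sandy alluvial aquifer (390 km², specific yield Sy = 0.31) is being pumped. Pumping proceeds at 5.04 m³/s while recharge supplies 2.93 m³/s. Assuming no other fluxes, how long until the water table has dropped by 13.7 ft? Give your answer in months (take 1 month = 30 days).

A = 390 km² = 3.9 × 10^8 m²
Δh = 13.7 ft = 4.176 m
ΔV = Sy × A × Δh = 0.31 × 3.9 × 10^8 × 4.176 = 5.048 × 10^8 m³
Net withdrawal = 5.04 − 2.93 = 2.11 m³/s = 1.823 × 10^5 m³/d
t = ΔV / Q = 5.048 × 10^8 m³ / 1.823 × 10^5 m³/d = 2769 d
t = 2769 d ≈ 92.31 months

t ≈ 92.3 months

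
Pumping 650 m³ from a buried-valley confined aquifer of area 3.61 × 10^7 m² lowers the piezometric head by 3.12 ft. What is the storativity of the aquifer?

S ≈ 1.9 × 10^-5

Δh = 3.12 ft = 0.951 m
S = ΔV / (A × Δh) = 650 m³ / (3.61 × 10^7 m² × 0.951 m) = 1.893 × 10^-5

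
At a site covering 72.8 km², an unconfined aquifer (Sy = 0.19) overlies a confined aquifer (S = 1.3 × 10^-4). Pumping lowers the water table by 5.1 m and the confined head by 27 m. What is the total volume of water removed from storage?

ΔV ≈ 7.08 × 10^7 m³

A = 72.8 km² = 7.28 × 10^7 m²
Unconfined: ΔV_u = Sy × A × Δh_u = 0.19 × 7.28 × 10^7 × 5.1 = 7.054 × 10^7 m³
Confined: ΔV_c = S × A × Δh_c = 1.3 × 10^-4 × 7.28 × 10^7 × 27 = 2.555 × 10^5 m³
Total ΔV = 7.054 × 10^7 + 2.555 × 10^5 = 7.08 × 10^7 m³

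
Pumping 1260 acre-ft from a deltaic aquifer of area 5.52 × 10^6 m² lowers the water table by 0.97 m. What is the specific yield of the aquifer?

Sy ≈ 0.29

ΔV = 1260 acre-ft = 1.554 × 10^6 m³
Sy = ΔV / (A × Δh) = 1.554 × 10^6 m³ / (5.52 × 10^6 m² × 0.97 m) = 0.2903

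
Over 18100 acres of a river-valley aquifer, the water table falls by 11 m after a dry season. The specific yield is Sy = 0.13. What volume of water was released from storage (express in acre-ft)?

ΔV ≈ 84900 acre-ft

A = 18100 acres = 7.325 × 10^7 m²
ΔV = Sy × A × Δh = 0.13 × 7.325 × 10^7 m² × 11 m = 1.047 × 10^8 m³
ΔV = 1.047 × 10^8 m³ = 84920 acre-ft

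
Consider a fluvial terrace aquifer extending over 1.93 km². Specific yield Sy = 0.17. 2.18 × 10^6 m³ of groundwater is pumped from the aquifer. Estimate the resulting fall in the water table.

Δh ≈ 6.64 m

A = 1.93 km² = 1.93 × 10^6 m²
Δh = ΔV / (Sy × A) = 2.18 × 10^6 m³ / (0.17 × 1.93 × 10^6 m²) = 6.644 m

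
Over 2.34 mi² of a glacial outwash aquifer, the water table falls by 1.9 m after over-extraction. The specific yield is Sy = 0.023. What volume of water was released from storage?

ΔV ≈ 2.65 × 10^5 m³

A = 2.34 mi² = 6.061 × 10^6 m²
ΔV = Sy × A × Δh = 0.023 × 6.061 × 10^6 m² × 1.9 m = 2.648 × 10^5 m³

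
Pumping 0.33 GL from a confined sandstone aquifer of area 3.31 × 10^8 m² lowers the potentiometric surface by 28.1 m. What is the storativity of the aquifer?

ΔV = 0.33 GL = 3.3 × 10^5 m³
S = ΔV / (A × Δh) = 3.3 × 10^5 m³ / (3.31 × 10^8 m² × 28.1 m) = 3.548 × 10^-5

S ≈ 3.5 × 10^-5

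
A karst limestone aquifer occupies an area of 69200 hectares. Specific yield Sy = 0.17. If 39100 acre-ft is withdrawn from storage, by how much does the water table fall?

Δh ≈ 0.41 m

A = 69200 hectares = 6.92 × 10^8 m²
ΔV = 39100 acre-ft = 4.823 × 10^7 m³
Δh = ΔV / (Sy × A) = 4.823 × 10^7 m³ / (0.17 × 6.92 × 10^8 m²) = 0.41 m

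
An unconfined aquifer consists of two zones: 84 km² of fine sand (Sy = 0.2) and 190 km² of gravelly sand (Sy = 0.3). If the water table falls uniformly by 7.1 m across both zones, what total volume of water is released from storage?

A₁ = 84 km² = 8.4 × 10^7 m²; A₂ = 190 km² = 1.9 × 10^8 m²
ΔV₁ = 0.2 × 8.4 × 10^7 × 7.1 = 1.193 × 10^8 m³
ΔV₂ = 0.3 × 1.9 × 10^8 × 7.1 = 4.047 × 10^8 m³
ΔV = ΔV₁ + ΔV₂ = 5.24 × 10^8 m³

ΔV ≈ 5.24 × 10^8 m³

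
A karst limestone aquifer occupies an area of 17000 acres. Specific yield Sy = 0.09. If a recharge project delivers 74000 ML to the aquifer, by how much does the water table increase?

A = 17000 acres = 6.88 × 10^7 m²
ΔV = 74000 ML = 7.4 × 10^7 m³
Δh = ΔV / (Sy × A) = 7.4 × 10^7 m³ / (0.09 × 6.88 × 10^7 m²) = 11.95 m

Δh ≈ 12 m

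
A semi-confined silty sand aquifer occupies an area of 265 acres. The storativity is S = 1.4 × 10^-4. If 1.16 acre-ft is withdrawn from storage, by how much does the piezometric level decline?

A = 265 acres = 1.072 × 10^6 m²
ΔV = 1.16 acre-ft = 1431 m³
Δh = ΔV / (S × A) = 1431 m³ / (1.4 × 10^-4 × 1.072 × 10^6 m²) = 9.53 m

Δh ≈ 9.53 m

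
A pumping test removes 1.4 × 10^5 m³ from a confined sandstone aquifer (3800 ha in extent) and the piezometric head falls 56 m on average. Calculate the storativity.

S ≈ 6.6 × 10^-5

A = 3800 ha = 3.8 × 10^7 m²
S = ΔV / (A × Δh) = 1.4 × 10^5 m³ / (3.8 × 10^7 m² × 56 m) = 6.579 × 10^-5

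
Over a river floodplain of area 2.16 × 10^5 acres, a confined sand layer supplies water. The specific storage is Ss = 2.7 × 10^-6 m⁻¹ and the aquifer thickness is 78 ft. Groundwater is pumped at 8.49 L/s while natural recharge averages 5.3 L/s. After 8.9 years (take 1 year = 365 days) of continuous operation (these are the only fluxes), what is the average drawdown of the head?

Δh ≈ 16 m

b = 78 ft = 23.77 m
S = Ss × b = 2.7 × 10^-6 m⁻¹ × 23.77 m = 6.419 × 10^-5
A = 2.16 × 10^5 acres = 8.741 × 10^8 m²
Net abstraction = 8.49 − 5.3 = 3.19 L/s
Q_net = 3.19 L/s = 275.6 m³/d
t = 8.9 years = 3248 d
ΔV = Q × t = 275.6 m³/d × 3248 d = 8.953 × 10^5 m³
Δh = ΔV / (S × A) = 8.953 × 10^5 / (6.419 × 10^-5 × 8.741 × 10^8) = 15.96 m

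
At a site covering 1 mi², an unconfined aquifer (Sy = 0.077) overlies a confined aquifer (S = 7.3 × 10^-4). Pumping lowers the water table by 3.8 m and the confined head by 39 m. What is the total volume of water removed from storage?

A = 1 mi² = 2.59 × 10^6 m²
Unconfined: ΔV_u = Sy × A × Δh_u = 0.077 × 2.59 × 10^6 × 3.8 = 7.578 × 10^5 m³
Confined: ΔV_c = S × A × Δh_c = 7.3 × 10^-4 × 2.59 × 10^6 × 39 = 73740 m³
Total ΔV = 7.578 × 10^5 + 73740 = 8.316 × 10^5 m³

ΔV ≈ 8.32 × 10^5 m³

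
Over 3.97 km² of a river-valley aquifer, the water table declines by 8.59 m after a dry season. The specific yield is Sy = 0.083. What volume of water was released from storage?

ΔV ≈ 2.83 × 10^6 m³

A = 3.97 km² = 3.97 × 10^6 m²
ΔV = Sy × A × Δh = 0.083 × 3.97 × 10^6 m² × 8.59 m = 2.83 × 10^6 m³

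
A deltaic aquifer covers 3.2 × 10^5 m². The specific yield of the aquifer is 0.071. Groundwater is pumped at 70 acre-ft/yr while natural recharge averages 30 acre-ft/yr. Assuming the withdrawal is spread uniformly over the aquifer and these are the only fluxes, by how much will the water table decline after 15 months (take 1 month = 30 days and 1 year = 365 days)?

Net abstraction = 70 − 30 = 40 acre-ft/yr
Q_net = 40 acre-ft/yr = 135.2 m³/d
t = 15 months = 450 d
ΔV = Q × t = 135.2 m³/d × 450 d = 60830 m³
Δh = ΔV / (Sy × A) = 60830 / (0.071 × 3.2 × 10^5) = 2.677 m

Δh ≈ 2.68 m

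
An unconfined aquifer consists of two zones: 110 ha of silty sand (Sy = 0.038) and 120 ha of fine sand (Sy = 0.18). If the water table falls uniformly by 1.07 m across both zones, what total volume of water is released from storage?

A₁ = 110 ha = 1.1 × 10^6 m²; A₂ = 120 ha = 1.2 × 10^6 m²
ΔV₁ = 0.038 × 1.1 × 10^6 × 1.07 = 44730 m³
ΔV₂ = 0.18 × 1.2 × 10^6 × 1.07 = 2.311 × 10^5 m³
ΔV = ΔV₁ + ΔV₂ = 2.758 × 10^5 m³

ΔV ≈ 2.76 × 10^5 m³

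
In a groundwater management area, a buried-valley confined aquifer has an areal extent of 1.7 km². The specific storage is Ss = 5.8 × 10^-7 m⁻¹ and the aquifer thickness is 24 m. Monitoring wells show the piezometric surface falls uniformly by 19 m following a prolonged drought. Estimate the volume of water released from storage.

S = Ss × b = 5.8 × 10^-7 m⁻¹ × 24 m = 1.392 × 10^-5
A = 1.7 km² = 1.7 × 10^6 m²
ΔV = S × A × Δh = 1.392 × 10^-5 × 1.7 × 10^6 m² × 19 m = 449.6 m³

ΔV ≈ 450 m³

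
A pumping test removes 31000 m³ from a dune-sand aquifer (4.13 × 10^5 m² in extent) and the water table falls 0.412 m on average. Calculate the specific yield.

Sy ≈ 0.18

Sy = ΔV / (A × Δh) = 31000 m³ / (4.13 × 10^5 m² × 0.412 m) = 0.1822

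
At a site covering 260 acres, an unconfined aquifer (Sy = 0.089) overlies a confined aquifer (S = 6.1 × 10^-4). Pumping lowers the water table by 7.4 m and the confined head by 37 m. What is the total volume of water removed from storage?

A = 260 acres = 1.052 × 10^6 m²
Unconfined: ΔV_u = Sy × A × Δh_u = 0.089 × 1.052 × 10^6 × 7.4 = 6.93 × 10^5 m³
Confined: ΔV_c = S × A × Δh_c = 6.1 × 10^-4 × 1.052 × 10^6 × 37 = 23750 m³
Total ΔV = 6.93 × 10^5 + 23750 = 7.167 × 10^5 m³

ΔV ≈ 7.17 × 10^5 m³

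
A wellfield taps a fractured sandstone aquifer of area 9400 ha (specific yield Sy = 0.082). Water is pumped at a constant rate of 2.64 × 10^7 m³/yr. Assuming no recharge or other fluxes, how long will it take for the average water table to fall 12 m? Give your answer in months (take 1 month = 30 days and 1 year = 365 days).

A = 9400 ha = 9.4 × 10^7 m²
ΔV = Sy × A × Δh = 0.082 × 9.4 × 10^7 × 12 = 9.25 × 10^7 m³
Q = 2.64 × 10^7 m³/yr = 72330 m³/d
t = ΔV / Q = 9.25 × 10^7 m³ / 72330 m³/d = 1279 d
t = 1279 d ≈ 42.63 months

t ≈ 42.6 months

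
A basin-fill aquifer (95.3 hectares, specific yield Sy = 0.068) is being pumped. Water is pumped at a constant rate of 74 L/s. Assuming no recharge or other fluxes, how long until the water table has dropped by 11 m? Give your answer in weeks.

t ≈ 15.9 weeks

A = 95.3 hectares = 9.53 × 10^5 m²
ΔV = Sy × A × Δh = 0.068 × 9.53 × 10^5 × 11 = 7.128 × 10^5 m³
Q = 74 L/s = 6394 m³/d
t = ΔV / Q = 7.128 × 10^5 m³ / 6394 m³/d = 111.5 d
t = 111.5 d ≈ 15.93 weeks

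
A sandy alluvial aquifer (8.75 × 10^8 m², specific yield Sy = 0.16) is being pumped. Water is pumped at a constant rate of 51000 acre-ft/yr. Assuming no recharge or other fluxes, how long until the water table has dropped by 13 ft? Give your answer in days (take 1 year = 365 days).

Δh = 13 ft = 3.962 m
ΔV = Sy × A × Δh = 0.16 × 8.75 × 10^8 × 3.962 = 5.547 × 10^8 m³
Q = 51000 acre-ft/yr = 1.723 × 10^5 m³/d
t = ΔV / Q = 5.547 × 10^8 m³ / 1.723 × 10^5 m³/d = 3219 d

t ≈ 3220 days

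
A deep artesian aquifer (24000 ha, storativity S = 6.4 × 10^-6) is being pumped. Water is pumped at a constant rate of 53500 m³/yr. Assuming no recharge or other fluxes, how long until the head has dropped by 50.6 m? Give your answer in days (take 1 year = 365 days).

t ≈ 530 days

A = 24000 ha = 2.4 × 10^8 m²
ΔV = S × A × Δh = 6.4 × 10^-6 × 2.4 × 10^8 × 50.6 = 77720 m³
Q = 53500 m³/yr = 146.6 m³/d
t = ΔV / Q = 77720 m³ / 146.6 m³/d = 530.3 d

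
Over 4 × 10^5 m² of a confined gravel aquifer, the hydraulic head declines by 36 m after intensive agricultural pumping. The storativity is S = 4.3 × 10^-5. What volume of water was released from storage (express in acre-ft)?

ΔV ≈ 0.502 acre-ft

ΔV = S × A × Δh = 4.3 × 10^-5 × 4 × 10^5 m² × 36 m = 619.2 m³
ΔV = 619.2 m³ = 0.502 acre-ft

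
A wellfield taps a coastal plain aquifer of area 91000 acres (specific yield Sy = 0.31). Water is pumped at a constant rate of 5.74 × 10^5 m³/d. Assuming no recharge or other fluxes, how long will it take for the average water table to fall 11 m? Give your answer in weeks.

t ≈ 313 weeks

A = 91000 acres = 3.683 × 10^8 m²
ΔV = Sy × A × Δh = 0.31 × 3.683 × 10^8 × 11 = 1.256 × 10^9 m³
t = ΔV / Q = 1.256 × 10^9 m³ / 5.74 × 10^5 m³/d = 2188 d
t = 2188 d ≈ 312.5 weeks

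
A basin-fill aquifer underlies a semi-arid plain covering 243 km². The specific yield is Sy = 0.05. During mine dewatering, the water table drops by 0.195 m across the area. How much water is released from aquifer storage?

A = 243 km² = 2.43 × 10^8 m²
ΔV = Sy × A × Δh = 0.05 × 2.43 × 10^8 m² × 0.195 m = 2.369 × 10^6 m³

ΔV ≈ 2.37 × 10^6 m³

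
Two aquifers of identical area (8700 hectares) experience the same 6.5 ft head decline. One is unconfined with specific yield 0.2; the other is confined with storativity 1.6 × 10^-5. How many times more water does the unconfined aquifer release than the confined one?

ΔV_u / ΔV_c ≈ 12500

A = 8700 hectares = 8.7 × 10^7 m²
Δh = 6.5 ft = 1.981 m
Unconfined: ΔV_u = Sy × A × Δh = 0.2 × 8.7 × 10^7 × 1.981 = 3.447 × 10^7 m³
Confined: ΔV_c = S × A × Δh = 1.6 × 10^-5 × 8.7 × 10^7 × 1.981 = 2758 m³
Ratio = ΔV_u / ΔV_c = Sy / S = 0.2 / 1.6 × 10^-5 = 12500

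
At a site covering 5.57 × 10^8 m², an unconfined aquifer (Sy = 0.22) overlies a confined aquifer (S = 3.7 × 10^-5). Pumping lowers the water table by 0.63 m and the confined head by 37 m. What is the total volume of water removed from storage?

Unconfined: ΔV_u = Sy × A × Δh_u = 0.22 × 5.57 × 10^8 × 0.63 = 7.72 × 10^7 m³
Confined: ΔV_c = S × A × Δh_c = 3.7 × 10^-5 × 5.57 × 10^8 × 37 = 7.625 × 10^5 m³
Total ΔV = 7.72 × 10^7 + 7.625 × 10^5 = 7.796 × 10^7 m³

ΔV ≈ 7.8 × 10^7 m³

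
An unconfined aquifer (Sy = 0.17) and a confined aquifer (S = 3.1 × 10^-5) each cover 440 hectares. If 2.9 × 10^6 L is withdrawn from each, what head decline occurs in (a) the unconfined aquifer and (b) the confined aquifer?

Δh_u ≈ 0.00388 m; Δh_c ≈ 21.3 m

A = 440 hectares = 4.4 × 10^6 m²
ΔV = 2.9 × 10^6 L = 2900 m³
Unconfined: Δh_u = ΔV/(Sy·A) = 2900/(0.17 × 4.4 × 10^6) = 0.003877 m
Confined: Δh_c = ΔV/(S·A) = 2900/(3.1 × 10^-5 × 4.4 × 10^6) = 21.26 m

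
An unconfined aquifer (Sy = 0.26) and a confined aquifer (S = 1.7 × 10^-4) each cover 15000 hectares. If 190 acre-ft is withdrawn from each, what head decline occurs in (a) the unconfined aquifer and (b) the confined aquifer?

Δh_u ≈ 0.00601 m; Δh_c ≈ 9.19 m

A = 15000 hectares = 1.5 × 10^8 m²
ΔV = 190 acre-ft = 2.344 × 10^5 m³
Unconfined: Δh_u = ΔV/(Sy·A) = 2.344 × 10^5/(0.26 × 1.5 × 10^8) = 0.006009 m
Confined: Δh_c = ΔV/(S·A) = 2.344 × 10^5/(1.7 × 10^-4 × 1.5 × 10^8) = 9.191 m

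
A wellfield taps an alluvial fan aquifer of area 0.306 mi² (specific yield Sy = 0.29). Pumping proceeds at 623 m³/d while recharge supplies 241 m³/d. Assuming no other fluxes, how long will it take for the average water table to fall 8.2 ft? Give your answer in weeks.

A = 0.306 mi² = 7.925 × 10^5 m²
Δh = 8.2 ft = 2.499 m
ΔV = Sy × A × Δh = 0.29 × 7.925 × 10^5 × 2.499 = 5.744 × 10^5 m³
Net withdrawal = 623 − 241 = 382 m³/d
t = ΔV / Q = 5.744 × 10^5 m³ / 382 m³/d = 1504 d
t = 1504 d ≈ 214.8 weeks

t ≈ 215 weeks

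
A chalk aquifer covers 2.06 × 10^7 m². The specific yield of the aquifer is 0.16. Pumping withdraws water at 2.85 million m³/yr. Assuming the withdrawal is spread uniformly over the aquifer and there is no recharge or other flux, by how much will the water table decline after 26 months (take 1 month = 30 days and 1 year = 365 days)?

Δh ≈ 1.85 m

Q = 2.85 million m³/yr = 7808 m³/d
t = 26 months = 780 d
ΔV = Q × t = 7808 m³/d × 780 d = 6.09 × 10^6 m³
Δh = ΔV / (Sy × A) = 6.09 × 10^6 / (0.16 × 2.06 × 10^7) = 1.848 m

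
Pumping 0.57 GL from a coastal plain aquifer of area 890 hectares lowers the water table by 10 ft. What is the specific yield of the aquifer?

Sy ≈ 0.021

A = 890 hectares = 8.9 × 10^6 m²
Δh = 10 ft = 3.048 m
ΔV = 0.57 GL = 5.7 × 10^5 m³
Sy = ΔV / (A × Δh) = 5.7 × 10^5 m³ / (8.9 × 10^6 m² × 3.048 m) = 0.02101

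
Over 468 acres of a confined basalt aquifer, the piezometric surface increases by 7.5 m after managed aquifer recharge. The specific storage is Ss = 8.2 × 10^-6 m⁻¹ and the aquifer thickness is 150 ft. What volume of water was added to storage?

ΔV ≈ 5330 m³

b = 150 ft = 45.72 m
S = Ss × b = 8.2 × 10^-6 m⁻¹ × 45.72 m = 3.749 × 10^-4
A = 468 acres = 1.894 × 10^6 m²
ΔV = S × A × Δh = 3.749 × 10^-4 × 1.894 × 10^6 m² × 7.5 m = 5325 m³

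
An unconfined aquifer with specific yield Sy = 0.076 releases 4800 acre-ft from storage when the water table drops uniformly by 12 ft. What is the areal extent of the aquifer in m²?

A ≈ 2.13 × 10^7 m²

Δh = 12 ft = 3.658 m
ΔV = 4800 acre-ft = 5.921 × 10^6 m³
A = ΔV / (Sy × Δh) = 5.921 × 10^6 / (0.076 × 3.658) = 2.13 × 10^7 m²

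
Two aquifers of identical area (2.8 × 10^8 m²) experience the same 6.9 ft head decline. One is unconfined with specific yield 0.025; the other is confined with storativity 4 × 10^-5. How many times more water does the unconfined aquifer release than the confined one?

Δh = 6.9 ft = 2.103 m
Unconfined: ΔV_u = Sy × A × Δh = 0.025 × 2.8 × 10^8 × 2.103 = 1.472 × 10^7 m³
Confined: ΔV_c = S × A × Δh = 4 × 10^-5 × 2.8 × 10^8 × 2.103 = 23550 m³
Ratio = ΔV_u / ΔV_c = Sy / S = 0.025 / 4 × 10^-5 = 625

ΔV_u / ΔV_c ≈ 625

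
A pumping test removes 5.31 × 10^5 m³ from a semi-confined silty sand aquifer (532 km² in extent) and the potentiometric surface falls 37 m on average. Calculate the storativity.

A = 532 km² = 5.32 × 10^8 m²
S = ΔV / (A × Δh) = 5.31 × 10^5 m³ / (5.32 × 10^8 m² × 37 m) = 2.698 × 10^-5

S ≈ 2.7 × 10^-5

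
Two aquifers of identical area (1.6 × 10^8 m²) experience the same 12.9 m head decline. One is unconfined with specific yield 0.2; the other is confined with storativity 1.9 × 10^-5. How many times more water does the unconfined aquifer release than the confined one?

ΔV_u / ΔV_c ≈ 10500

Unconfined: ΔV_u = Sy × A × Δh = 0.2 × 1.6 × 10^8 × 12.9 = 4.128 × 10^8 m³
Confined: ΔV_c = S × A × Δh = 1.9 × 10^-5 × 1.6 × 10^8 × 12.9 = 39220 m³
Ratio = ΔV_u / ΔV_c = Sy / S = 0.2 / 1.9 × 10^-5 = 10530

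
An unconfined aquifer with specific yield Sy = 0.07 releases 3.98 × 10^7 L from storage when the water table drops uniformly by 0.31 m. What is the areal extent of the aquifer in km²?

A ≈ 1.83 km²

ΔV = 3.98 × 10^7 L = 39800 m³
A = ΔV / (Sy × Δh) = 39800 / (0.07 × 0.31) = 1.834 × 10^6 m²
A = 1.834 × 10^6 m² = 1.834 km²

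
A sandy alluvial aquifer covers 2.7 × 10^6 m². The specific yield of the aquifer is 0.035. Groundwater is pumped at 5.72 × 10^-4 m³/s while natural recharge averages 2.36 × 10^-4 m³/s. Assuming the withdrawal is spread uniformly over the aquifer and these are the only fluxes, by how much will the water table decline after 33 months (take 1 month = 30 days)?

Δh ≈ 0.304 m

Net abstraction = 5.72 × 10^-4 − 2.36 × 10^-4 = 3.36 × 10^-4 m³/s
Q_net = 3.36 × 10^-4 m³/s = 29.03 m³/d
t = 33 months = 990 d
ΔV = Q × t = 29.03 m³/d × 990 d = 28740 m³
Δh = ΔV / (Sy × A) = 28740 / (0.035 × 2.7 × 10^6) = 0.3041 m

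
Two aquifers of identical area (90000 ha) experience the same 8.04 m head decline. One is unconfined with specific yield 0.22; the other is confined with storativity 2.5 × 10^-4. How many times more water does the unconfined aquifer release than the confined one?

A = 90000 ha = 9 × 10^8 m²
Unconfined: ΔV_u = Sy × A × Δh = 0.22 × 9 × 10^8 × 8.04 = 1.592 × 10^9 m³
Confined: ΔV_c = S × A × Δh = 2.5 × 10^-4 × 9 × 10^8 × 8.04 = 1.809 × 10^6 m³
Ratio = ΔV_u / ΔV_c = Sy / S = 0.22 / 2.5 × 10^-4 = 880

ΔV_u / ΔV_c ≈ 880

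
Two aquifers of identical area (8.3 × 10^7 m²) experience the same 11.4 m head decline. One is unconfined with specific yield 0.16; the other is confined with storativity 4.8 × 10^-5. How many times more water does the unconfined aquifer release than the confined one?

ΔV_u / ΔV_c ≈ 3330

Unconfined: ΔV_u = Sy × A × Δh = 0.16 × 8.3 × 10^7 × 11.4 = 1.514 × 10^8 m³
Confined: ΔV_c = S × A × Δh = 4.8 × 10^-5 × 8.3 × 10^7 × 11.4 = 45420 m³
Ratio = ΔV_u / ΔV_c = Sy / S = 0.16 / 4.8 × 10^-5 = 3333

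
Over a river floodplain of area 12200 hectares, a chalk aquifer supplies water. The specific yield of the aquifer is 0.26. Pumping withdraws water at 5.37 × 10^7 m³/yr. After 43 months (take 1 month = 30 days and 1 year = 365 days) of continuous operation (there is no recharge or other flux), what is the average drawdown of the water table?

Δh ≈ 5.98 m

A = 12200 hectares = 1.22 × 10^8 m²
Q = 5.37 × 10^7 m³/yr = 1.471 × 10^5 m³/d
t = 43 months = 1290 d
ΔV = Q × t = 1.471 × 10^5 m³/d × 1290 d = 1.898 × 10^8 m³
Δh = ΔV / (Sy × A) = 1.898 × 10^8 / (0.26 × 1.22 × 10^8) = 5.983 m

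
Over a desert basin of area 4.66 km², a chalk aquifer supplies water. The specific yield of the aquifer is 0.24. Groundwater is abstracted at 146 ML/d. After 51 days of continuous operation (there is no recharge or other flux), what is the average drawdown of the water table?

Δh ≈ 6.66 m

A = 4.66 km² = 4.66 × 10^6 m²
Q = 146 ML/d = 1.46 × 10^5 m³/d
ΔV = Q × t = 1.46 × 10^5 m³/d × 51 d = 7.446 × 10^6 m³
Δh = ΔV / (Sy × A) = 7.446 × 10^6 / (0.24 × 4.66 × 10^6) = 6.658 m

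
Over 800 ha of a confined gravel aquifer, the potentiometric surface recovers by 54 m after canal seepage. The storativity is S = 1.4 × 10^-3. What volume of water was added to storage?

A = 800 ha = 8 × 10^6 m²
ΔV = S × A × Δh = 0.0014 × 8 × 10^6 m² × 54 m = 6.048 × 10^5 m³

ΔV ≈ 6.05 × 10^5 m³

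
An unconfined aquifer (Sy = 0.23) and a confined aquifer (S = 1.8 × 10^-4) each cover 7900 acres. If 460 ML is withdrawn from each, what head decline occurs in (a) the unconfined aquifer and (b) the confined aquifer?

Δh_u ≈ 0.0626 m; Δh_c ≈ 79.9 m

A = 7900 acres = 3.197 × 10^7 m²
ΔV = 460 ML = 4.6 × 10^5 m³
Unconfined: Δh_u = ΔV/(Sy·A) = 4.6 × 10^5/(0.23 × 3.197 × 10^7) = 0.06256 m
Confined: Δh_c = ΔV/(S·A) = 4.6 × 10^5/(1.8 × 10^-4 × 3.197 × 10^7) = 79.94 m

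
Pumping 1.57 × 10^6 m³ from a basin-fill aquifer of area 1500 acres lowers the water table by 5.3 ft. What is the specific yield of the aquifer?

Sy ≈ 0.16

A = 1500 acres = 6.07 × 10^6 m²
Δh = 5.3 ft = 1.615 m
Sy = ΔV / (A × Δh) = 1.57 × 10^6 m³ / (6.07 × 10^6 m² × 1.615 m) = 0.1601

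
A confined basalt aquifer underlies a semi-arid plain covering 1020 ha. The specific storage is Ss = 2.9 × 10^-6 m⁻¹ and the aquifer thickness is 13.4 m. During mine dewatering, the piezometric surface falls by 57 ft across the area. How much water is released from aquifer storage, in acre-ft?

S = Ss × b = 2.9 × 10^-6 m⁻¹ × 13.4 m = 3.886 × 10^-5
A = 1020 ha = 1.02 × 10^7 m²
Δh = 57 ft = 17.37 m
ΔV = S × A × Δh = 3.886 × 10^-5 × 1.02 × 10^7 m² × 17.37 m = 6886 m³
ΔV = 6886 m³ = 5.583 acre-ft

ΔV ≈ 5.58 acre-ft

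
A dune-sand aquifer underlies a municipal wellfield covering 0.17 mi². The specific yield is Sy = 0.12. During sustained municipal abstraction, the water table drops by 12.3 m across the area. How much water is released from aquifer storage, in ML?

A = 0.17 mi² = 4.403 × 10^5 m²
ΔV = Sy × A × Δh = 0.12 × 4.403 × 10^5 m² × 12.3 m = 6.499 × 10^5 m³
ΔV = 6.499 × 10^5 m³ = 649.9 ML

ΔV ≈ 650 ML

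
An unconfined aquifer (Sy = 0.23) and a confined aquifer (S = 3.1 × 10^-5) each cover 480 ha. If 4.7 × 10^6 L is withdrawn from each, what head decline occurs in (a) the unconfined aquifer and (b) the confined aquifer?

Δh_u ≈ 0.00426 m; Δh_c ≈ 31.6 m

A = 480 ha = 4.8 × 10^6 m²
ΔV = 4.7 × 10^6 L = 4700 m³
Unconfined: Δh_u = ΔV/(Sy·A) = 4700/(0.23 × 4.8 × 10^6) = 0.004257 m
Confined: Δh_c = ΔV/(S·A) = 4700/(3.1 × 10^-5 × 4.8 × 10^6) = 31.59 m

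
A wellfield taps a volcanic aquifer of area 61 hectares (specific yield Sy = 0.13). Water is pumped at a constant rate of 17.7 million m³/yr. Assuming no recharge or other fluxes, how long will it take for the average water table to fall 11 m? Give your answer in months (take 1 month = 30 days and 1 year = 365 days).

A = 61 hectares = 6.1 × 10^5 m²
ΔV = Sy × A × Δh = 0.13 × 6.1 × 10^5 × 11 = 8.723 × 10^5 m³
Q = 17.7 million m³/yr = 48490 m³/d
t = ΔV / Q = 8.723 × 10^5 m³ / 48490 m³/d = 17.99 d
t = 17.99 d ≈ 0.5996 months

t ≈ 0.6 months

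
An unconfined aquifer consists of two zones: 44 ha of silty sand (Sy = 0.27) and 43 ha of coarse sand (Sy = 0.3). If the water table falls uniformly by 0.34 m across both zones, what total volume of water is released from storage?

ΔV ≈ 84300 m³

A₁ = 44 ha = 4.4 × 10^5 m²; A₂ = 43 ha = 4.3 × 10^5 m²
ΔV₁ = 0.27 × 4.4 × 10^5 × 0.34 = 40390 m³
ΔV₂ = 0.3 × 4.3 × 10^5 × 0.34 = 43860 m³
ΔV = ΔV₁ + ΔV₂ = 84250 m³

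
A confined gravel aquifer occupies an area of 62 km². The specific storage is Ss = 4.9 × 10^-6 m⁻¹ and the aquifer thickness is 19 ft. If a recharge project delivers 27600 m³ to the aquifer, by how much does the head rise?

Δh ≈ 15.7 m

b = 19 ft = 5.791 m
S = Ss × b = 4.9 × 10^-6 m⁻¹ × 5.791 m = 2.838 × 10^-5
A = 62 km² = 6.2 × 10^7 m²
Δh = ΔV / (S × A) = 27600 m³ / (2.838 × 10^-5 × 6.2 × 10^7 m²) = 15.69 m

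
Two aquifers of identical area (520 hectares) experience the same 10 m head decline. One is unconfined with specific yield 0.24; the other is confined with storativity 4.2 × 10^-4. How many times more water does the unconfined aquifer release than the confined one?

A = 520 hectares = 5.2 × 10^6 m²
Unconfined: ΔV_u = Sy × A × Δh = 0.24 × 5.2 × 10^6 × 10 = 1.248 × 10^7 m³
Confined: ΔV_c = S × A × Δh = 4.2 × 10^-4 × 5.2 × 10^6 × 10 = 21840 m³
Ratio = ΔV_u / ΔV_c = Sy / S = 0.24 / 4.2 × 10^-4 = 571.4

ΔV_u / ΔV_c ≈ 571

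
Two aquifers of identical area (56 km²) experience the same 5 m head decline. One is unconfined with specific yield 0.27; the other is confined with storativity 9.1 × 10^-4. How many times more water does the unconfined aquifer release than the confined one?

A = 56 km² = 5.6 × 10^7 m²
Unconfined: ΔV_u = Sy × A × Δh = 0.27 × 5.6 × 10^7 × 5 = 7.56 × 10^7 m³
Confined: ΔV_c = S × A × Δh = 9.1 × 10^-4 × 5.6 × 10^7 × 5 = 2.548 × 10^5 m³
Ratio = ΔV_u / ΔV_c = Sy / S = 0.27 / 9.1 × 10^-4 = 296.7

ΔV_u / ΔV_c ≈ 297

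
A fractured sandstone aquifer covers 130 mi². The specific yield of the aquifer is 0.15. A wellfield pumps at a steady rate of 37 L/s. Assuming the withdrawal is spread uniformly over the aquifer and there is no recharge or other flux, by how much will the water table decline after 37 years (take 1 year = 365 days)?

Δh ≈ 0.855 m

A = 130 mi² = 3.367 × 10^8 m²
Q = 37 L/s = 3197 m³/d
t = 37 years = 13500 d
ΔV = Q × t = 3197 m³/d × 13500 d = 4.317 × 10^7 m³
Δh = ΔV / (Sy × A) = 4.317 × 10^7 / (0.15 × 3.367 × 10^8) = 0.8548 m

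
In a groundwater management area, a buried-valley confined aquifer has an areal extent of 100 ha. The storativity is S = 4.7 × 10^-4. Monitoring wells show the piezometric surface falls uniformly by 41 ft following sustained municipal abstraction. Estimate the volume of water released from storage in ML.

A = 100 ha = 1 × 10^6 m²
Δh = 41 ft = 12.5 m
ΔV = S × A × Δh = 4.7 × 10^-4 × 1 × 10^6 m² × 12.5 m = 5873 m³
ΔV = 5873 m³ = 5.873 ML

ΔV ≈ 5.87 ML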